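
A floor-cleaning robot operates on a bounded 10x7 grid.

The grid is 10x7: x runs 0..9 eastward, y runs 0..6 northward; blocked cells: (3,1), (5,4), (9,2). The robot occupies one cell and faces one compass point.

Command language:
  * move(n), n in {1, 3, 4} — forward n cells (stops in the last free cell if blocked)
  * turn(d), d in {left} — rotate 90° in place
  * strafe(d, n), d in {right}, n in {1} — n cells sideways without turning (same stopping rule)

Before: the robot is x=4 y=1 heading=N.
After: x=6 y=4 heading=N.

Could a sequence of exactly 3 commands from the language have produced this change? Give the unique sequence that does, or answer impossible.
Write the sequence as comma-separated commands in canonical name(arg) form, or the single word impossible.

strafe(right, 1), strafe(right, 1), move(3)

key: heading stays N — no command in the sequence turns
initial: x=4 y=1 heading=N
1. strafe(right, 1) → x=5 y=1 heading=N
2. strafe(right, 1) → x=6 y=1 heading=N
3. move(3) → x=6 y=4 heading=N
uniquely the one of 125 3-step routes that fits.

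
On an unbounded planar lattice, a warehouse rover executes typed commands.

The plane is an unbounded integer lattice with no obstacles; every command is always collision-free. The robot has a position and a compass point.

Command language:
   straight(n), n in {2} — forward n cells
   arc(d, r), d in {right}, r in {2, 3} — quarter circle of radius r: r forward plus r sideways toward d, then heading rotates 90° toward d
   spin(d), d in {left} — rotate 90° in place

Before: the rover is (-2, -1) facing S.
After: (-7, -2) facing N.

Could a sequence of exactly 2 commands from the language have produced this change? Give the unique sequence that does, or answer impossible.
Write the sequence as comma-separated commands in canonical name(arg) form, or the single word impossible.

key: cell and facing (now N) both changed — the 2 commands mix motion and turning
from: (-2, -1) facing S
[1] after arc(right, 3): (-5, -4) facing W
[2] after arc(right, 2): (-7, -2) facing N
no rival 2-sequence matches.

arc(right, 3), arc(right, 2)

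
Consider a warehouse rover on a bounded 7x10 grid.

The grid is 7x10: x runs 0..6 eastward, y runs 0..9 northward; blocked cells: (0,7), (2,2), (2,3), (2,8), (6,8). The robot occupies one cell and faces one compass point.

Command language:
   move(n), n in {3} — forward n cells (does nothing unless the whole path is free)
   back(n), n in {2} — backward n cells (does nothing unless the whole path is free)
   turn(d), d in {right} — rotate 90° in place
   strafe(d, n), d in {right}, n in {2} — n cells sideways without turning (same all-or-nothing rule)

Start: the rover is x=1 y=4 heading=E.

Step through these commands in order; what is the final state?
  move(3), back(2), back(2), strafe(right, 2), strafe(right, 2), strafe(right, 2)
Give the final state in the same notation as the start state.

x=0 y=0 heading=E

t0: x=1 y=4 heading=E
1. move(3) → x=4 y=4 heading=E
2. back(2) → x=2 y=4 heading=E
3. back(2) → x=0 y=4 heading=E
4. strafe(right, 2) → x=0 y=2 heading=E
5. strafe(right, 2) → x=0 y=0 heading=E
6. strafe(right, 2) → x=0 y=0 heading=E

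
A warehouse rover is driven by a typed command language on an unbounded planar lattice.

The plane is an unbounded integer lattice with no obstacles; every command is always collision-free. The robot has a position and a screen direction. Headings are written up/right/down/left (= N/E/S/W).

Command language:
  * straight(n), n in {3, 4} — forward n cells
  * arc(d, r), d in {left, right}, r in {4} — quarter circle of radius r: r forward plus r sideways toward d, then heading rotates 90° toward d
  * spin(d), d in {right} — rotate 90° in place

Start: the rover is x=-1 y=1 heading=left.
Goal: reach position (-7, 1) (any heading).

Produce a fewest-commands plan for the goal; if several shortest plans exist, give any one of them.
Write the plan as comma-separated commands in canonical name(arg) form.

from: x=-1 y=1 heading=left
t=1 straight(3) ⇒ x=-4 y=1 heading=left
t=2 straight(3) ⇒ x=-7 y=1 heading=left
nothing shorter than 2 reaches the goal.

straight(3), straight(3)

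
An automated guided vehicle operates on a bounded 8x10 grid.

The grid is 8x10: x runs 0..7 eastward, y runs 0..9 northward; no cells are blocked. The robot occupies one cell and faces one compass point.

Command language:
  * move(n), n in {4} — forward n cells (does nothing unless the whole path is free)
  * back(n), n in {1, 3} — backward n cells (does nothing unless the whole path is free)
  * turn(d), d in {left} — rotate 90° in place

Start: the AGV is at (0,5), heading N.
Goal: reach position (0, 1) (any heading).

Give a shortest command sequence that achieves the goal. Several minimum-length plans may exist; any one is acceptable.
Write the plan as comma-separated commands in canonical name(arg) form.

back(1), back(3)

begin: at (0,5), heading N
step 1 (back(1)): at (0,4), heading N
step 2 (back(3)): at (0,1), heading N
minimal: 2 command(s), checked below 2.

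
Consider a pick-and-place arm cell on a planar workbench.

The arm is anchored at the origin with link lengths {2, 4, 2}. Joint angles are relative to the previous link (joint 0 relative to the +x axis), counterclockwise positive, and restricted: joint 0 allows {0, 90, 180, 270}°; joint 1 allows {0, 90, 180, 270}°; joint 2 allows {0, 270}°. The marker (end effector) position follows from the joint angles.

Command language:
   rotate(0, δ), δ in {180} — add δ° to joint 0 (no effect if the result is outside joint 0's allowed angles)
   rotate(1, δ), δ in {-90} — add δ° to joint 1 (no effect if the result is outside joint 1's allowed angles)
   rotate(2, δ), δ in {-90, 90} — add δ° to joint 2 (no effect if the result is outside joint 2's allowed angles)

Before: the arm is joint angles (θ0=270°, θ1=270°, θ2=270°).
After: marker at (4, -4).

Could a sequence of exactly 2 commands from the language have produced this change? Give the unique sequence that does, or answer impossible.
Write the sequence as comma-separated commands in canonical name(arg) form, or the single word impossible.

t0: joint angles (θ0=270°, θ1=270°, θ2=270°)
1. rotate(1, -90) → joint angles (θ0=270°, θ1=180°, θ2=270°)
2. rotate(1, -90) → joint angles (θ0=270°, θ1=90°, θ2=270°)
no other 2-command option fits: unique.

rotate(1, -90), rotate(1, -90)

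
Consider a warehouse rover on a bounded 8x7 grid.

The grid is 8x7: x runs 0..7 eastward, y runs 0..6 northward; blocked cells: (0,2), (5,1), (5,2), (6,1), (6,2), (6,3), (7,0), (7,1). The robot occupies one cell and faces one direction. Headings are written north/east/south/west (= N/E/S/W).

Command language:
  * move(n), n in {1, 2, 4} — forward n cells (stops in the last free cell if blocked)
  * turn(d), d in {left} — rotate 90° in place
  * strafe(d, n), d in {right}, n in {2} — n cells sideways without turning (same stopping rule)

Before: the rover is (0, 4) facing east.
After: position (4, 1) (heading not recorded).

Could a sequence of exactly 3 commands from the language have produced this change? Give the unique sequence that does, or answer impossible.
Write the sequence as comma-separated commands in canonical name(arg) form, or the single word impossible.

strafe(right, 2), move(4), strafe(right, 2)

key: the first strafe(right, 2) is stopped early by the blocked cell at (0,2)
begin: (0, 4) facing east
step 1 (strafe(right, 2)): (0, 3) facing east
step 2 (move(4)): (4, 3) facing east
step 3 (strafe(right, 2)): (4, 1) facing east
no rival 3-sequence matches.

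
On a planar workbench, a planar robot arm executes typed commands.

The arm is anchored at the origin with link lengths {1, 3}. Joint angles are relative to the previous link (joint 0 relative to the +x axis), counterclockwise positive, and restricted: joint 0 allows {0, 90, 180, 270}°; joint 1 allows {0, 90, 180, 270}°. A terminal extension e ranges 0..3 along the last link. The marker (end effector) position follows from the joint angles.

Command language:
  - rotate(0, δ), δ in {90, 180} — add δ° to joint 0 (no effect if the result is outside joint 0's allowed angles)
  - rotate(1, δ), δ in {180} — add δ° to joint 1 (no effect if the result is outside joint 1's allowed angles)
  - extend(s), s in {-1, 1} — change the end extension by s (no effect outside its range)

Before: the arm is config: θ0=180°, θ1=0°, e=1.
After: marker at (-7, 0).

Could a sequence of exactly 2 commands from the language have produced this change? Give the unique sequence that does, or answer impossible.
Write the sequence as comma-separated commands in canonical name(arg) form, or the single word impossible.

start: config: θ0=180°, θ1=0°, e=1
[1] after extend(1): config: θ0=180°, θ1=0°, e=2
[2] after extend(1): config: θ0=180°, θ1=0°, e=3
all 25 alternatives checked — unique.

extend(1), extend(1)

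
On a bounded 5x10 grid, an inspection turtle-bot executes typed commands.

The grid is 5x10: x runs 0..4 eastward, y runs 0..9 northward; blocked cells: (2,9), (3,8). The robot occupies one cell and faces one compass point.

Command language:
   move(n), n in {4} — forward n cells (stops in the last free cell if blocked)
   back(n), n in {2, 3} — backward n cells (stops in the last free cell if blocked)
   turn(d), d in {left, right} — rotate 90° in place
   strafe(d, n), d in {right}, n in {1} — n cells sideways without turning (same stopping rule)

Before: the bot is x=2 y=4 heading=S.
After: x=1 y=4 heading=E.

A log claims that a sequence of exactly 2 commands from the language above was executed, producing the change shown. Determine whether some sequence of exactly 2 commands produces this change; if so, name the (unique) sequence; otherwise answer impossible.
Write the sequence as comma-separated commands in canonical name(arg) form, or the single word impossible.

strafe(right, 1), turn(left)

key: running turn(left) before strafe(right, 1) would end elsewhere — order is forced
begin: x=2 y=4 heading=S
[1] after strafe(right, 1): x=1 y=4 heading=S
[2] after turn(left): x=1 y=4 heading=E
no other 2-command option fits: unique.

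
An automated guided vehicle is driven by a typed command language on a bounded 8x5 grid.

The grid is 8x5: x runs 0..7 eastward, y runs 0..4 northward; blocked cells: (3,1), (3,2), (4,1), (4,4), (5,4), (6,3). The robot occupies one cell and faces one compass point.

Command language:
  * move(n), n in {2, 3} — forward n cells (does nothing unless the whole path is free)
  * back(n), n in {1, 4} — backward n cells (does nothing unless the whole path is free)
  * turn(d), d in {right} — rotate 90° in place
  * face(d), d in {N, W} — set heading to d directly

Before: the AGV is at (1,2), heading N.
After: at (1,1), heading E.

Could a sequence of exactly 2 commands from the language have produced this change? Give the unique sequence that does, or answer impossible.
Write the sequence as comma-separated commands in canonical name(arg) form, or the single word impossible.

key: order matters: swapping back(1) and turn(right) lands elsewhere
t0: at (1,2), heading N
[1] after back(1): at (1,1), heading N
[2] after turn(right): at (1,1), heading E
all 49 alternatives checked — unique.

back(1), turn(right)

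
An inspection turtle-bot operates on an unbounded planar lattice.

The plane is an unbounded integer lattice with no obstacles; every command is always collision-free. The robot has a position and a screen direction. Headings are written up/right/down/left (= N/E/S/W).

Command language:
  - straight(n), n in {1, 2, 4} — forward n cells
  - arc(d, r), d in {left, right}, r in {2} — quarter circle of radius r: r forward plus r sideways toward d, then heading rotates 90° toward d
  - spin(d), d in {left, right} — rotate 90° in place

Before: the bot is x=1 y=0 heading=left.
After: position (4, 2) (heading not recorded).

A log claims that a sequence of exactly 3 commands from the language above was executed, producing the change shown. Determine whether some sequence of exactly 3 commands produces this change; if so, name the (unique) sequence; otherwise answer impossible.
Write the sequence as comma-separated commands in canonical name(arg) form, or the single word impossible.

spin(right), arc(right, 2), straight(1)

key: order matters: swapping spin(right) and straight(1) lands elsewhere
initial: x=1 y=0 heading=left
[1] after spin(right): x=1 y=0 heading=up
[2] after arc(right, 2): x=3 y=2 heading=right
[3] after straight(1): x=4 y=2 heading=right
all 343 alternatives checked — unique.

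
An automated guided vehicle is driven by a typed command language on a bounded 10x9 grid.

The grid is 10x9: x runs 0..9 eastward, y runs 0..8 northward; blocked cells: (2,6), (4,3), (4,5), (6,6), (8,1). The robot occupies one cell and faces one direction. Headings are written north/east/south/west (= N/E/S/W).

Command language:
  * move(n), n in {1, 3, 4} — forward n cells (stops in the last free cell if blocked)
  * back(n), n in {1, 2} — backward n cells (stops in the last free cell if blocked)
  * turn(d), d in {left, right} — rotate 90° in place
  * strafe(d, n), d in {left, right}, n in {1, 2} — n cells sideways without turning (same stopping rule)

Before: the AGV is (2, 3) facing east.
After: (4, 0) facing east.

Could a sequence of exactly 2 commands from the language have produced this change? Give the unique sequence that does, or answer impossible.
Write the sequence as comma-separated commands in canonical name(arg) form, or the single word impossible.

all 121 sequences checked — none match.

impossible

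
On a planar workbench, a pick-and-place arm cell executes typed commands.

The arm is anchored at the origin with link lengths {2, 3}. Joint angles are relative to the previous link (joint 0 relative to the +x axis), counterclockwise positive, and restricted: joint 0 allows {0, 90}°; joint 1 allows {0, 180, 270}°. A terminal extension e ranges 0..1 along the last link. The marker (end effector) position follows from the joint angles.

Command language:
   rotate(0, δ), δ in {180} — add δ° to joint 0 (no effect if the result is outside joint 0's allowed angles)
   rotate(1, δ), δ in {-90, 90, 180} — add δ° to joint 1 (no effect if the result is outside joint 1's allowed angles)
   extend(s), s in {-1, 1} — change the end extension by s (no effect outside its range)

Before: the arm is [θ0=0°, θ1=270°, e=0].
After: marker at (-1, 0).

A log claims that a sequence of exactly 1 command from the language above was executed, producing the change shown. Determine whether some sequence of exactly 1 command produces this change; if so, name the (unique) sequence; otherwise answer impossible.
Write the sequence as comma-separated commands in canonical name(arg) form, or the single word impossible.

rotate(1, -90)

from: [θ0=0°, θ1=270°, e=0]
t=1 rotate(1, -90) ⇒ [θ0=0°, θ1=180°, e=0]
no other 1-command option fits: unique.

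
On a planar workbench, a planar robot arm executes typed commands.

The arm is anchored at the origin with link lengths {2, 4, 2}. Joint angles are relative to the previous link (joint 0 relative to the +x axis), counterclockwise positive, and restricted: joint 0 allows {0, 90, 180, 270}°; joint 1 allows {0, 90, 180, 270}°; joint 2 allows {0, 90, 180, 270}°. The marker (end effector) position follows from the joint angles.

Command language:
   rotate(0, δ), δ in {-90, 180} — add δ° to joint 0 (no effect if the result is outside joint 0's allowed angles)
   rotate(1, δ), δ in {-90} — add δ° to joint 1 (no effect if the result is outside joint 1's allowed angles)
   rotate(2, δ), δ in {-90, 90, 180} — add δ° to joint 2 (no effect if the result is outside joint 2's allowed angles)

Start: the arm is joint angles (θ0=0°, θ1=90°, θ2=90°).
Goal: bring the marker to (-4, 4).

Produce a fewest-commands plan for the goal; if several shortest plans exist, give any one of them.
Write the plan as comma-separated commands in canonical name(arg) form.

rotate(1, -90), rotate(1, -90), rotate(0, 180)

t0: joint angles (θ0=0°, θ1=90°, θ2=90°)
1. rotate(1, -90) → joint angles (θ0=0°, θ1=0°, θ2=90°)
2. rotate(1, -90) → joint angles (θ0=0°, θ1=270°, θ2=90°)
3. rotate(0, 180) → joint angles (θ0=180°, θ1=270°, θ2=90°)
no 2-step plan works, so 3 is optimal.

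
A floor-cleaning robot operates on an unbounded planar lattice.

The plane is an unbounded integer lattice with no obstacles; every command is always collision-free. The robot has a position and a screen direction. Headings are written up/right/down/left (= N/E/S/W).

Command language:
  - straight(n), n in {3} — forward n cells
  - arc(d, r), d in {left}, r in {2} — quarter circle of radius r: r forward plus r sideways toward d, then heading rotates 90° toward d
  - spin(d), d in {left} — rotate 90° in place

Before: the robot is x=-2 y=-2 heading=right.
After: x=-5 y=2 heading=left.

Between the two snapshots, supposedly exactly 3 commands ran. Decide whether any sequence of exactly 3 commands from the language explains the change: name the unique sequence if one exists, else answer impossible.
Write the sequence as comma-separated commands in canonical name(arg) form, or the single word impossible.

arc(left, 2), arc(left, 2), straight(3)

key: cell and facing (now W) both changed — the 3 commands mix motion and turning
from: x=-2 y=-2 heading=right
step 1 (arc(left, 2)): x=0 y=0 heading=up
step 2 (arc(left, 2)): x=-2 y=2 heading=left
step 3 (straight(3)): x=-5 y=2 heading=left
all 27 alternatives checked — unique.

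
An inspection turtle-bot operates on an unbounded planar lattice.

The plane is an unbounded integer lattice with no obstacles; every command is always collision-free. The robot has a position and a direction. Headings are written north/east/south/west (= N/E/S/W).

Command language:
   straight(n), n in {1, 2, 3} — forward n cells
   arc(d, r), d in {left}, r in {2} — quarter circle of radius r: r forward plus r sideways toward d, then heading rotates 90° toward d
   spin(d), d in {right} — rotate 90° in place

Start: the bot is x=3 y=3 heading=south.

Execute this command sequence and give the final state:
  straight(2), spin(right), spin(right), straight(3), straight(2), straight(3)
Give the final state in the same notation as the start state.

x=3 y=9 heading=north

t0: x=3 y=3 heading=south
t=1 straight(2) ⇒ x=3 y=1 heading=south
t=2 spin(right) ⇒ x=3 y=1 heading=west
t=3 spin(right) ⇒ x=3 y=1 heading=north
t=4 straight(3) ⇒ x=3 y=4 heading=north
t=5 straight(2) ⇒ x=3 y=6 heading=north
t=6 straight(3) ⇒ x=3 y=9 heading=north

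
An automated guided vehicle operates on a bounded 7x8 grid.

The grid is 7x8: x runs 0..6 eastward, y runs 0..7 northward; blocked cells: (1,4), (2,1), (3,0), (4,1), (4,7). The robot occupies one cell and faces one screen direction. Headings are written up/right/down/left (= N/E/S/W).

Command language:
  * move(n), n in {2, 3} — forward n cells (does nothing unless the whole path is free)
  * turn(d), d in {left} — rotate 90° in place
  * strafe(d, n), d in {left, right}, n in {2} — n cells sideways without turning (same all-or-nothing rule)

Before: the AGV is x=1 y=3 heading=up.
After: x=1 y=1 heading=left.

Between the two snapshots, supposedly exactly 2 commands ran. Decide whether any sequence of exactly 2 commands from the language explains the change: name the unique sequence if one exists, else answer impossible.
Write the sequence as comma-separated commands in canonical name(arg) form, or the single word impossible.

turn(left), strafe(left, 2)

key: position moved to (1,1) AND the heading swung to W — translation plus rotation needed
begin: x=1 y=3 heading=up
t=1 turn(left) ⇒ x=1 y=3 heading=left
t=2 strafe(left, 2) ⇒ x=1 y=1 heading=left
no other 2-command option fits: unique.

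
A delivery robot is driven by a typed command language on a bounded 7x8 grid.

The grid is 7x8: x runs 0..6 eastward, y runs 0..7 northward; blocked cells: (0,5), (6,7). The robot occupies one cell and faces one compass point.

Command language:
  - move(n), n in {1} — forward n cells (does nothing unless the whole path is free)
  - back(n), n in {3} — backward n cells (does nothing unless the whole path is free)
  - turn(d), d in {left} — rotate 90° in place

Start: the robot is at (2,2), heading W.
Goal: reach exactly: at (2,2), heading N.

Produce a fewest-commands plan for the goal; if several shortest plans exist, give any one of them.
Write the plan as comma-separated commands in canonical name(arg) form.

begin: at (2,2), heading W
[1] after turn(left): at (2,2), heading S
[2] after turn(left): at (2,2), heading E
[3] after turn(left): at (2,2), heading N
no 2-step plan works, so 3 is optimal.

turn(left), turn(left), turn(left)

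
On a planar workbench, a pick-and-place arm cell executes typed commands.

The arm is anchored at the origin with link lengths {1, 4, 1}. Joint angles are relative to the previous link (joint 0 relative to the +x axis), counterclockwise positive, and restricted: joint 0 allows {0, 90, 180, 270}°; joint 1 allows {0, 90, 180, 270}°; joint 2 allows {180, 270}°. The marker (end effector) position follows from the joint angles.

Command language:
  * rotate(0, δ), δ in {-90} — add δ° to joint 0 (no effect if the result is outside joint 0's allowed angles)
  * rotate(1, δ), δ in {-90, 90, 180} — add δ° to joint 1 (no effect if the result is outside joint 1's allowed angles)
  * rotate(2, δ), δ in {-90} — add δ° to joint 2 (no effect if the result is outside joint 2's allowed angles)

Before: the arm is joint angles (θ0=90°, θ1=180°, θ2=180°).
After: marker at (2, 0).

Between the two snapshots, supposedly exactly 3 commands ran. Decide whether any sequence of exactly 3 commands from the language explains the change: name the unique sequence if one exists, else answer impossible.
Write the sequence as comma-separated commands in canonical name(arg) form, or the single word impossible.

rotate(0, -90), rotate(0, -90), rotate(0, -90)

initial: joint angles (θ0=90°, θ1=180°, θ2=180°)
t=1 rotate(0, -90) ⇒ joint angles (θ0=0°, θ1=180°, θ2=180°)
t=2 rotate(0, -90) ⇒ joint angles (θ0=270°, θ1=180°, θ2=180°)
t=3 rotate(0, -90) ⇒ joint angles (θ0=180°, θ1=180°, θ2=180°)
uniquely the one of 125 3-step routes that fits.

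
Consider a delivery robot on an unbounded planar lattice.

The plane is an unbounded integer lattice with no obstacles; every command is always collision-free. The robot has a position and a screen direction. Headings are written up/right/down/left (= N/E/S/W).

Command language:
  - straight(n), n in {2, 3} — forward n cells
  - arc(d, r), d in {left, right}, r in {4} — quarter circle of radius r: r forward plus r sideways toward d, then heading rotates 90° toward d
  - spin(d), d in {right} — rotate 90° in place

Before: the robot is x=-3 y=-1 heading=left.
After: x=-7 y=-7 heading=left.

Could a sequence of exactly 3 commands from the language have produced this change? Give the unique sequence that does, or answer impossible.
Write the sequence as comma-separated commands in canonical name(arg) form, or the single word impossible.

arc(left, 4), straight(2), spin(right)

key: order matters: swapping arc(left, 4) and spin(right) lands elsewhere
from: x=-3 y=-1 heading=left
1. arc(left, 4) → x=-7 y=-5 heading=down
2. straight(2) → x=-7 y=-7 heading=down
3. spin(right) → x=-7 y=-7 heading=left
all 125 alternatives checked — unique.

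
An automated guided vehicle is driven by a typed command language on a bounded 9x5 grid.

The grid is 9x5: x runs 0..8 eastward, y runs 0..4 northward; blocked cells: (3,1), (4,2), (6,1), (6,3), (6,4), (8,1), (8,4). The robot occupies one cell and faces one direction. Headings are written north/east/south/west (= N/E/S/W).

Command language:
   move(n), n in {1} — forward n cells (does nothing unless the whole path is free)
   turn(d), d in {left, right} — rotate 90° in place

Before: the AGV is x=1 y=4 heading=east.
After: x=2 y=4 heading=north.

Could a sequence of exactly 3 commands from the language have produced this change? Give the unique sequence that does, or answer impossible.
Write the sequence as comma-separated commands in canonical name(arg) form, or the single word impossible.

key: the second move(1) would leave the grid, so it does nothing
begin: x=1 y=4 heading=east
1. move(1) → x=2 y=4 heading=east
2. turn(left) → x=2 y=4 heading=north
3. move(1) → x=2 y=4 heading=north
uniquely the one of 27 3-step routes that fits.

move(1), turn(left), move(1)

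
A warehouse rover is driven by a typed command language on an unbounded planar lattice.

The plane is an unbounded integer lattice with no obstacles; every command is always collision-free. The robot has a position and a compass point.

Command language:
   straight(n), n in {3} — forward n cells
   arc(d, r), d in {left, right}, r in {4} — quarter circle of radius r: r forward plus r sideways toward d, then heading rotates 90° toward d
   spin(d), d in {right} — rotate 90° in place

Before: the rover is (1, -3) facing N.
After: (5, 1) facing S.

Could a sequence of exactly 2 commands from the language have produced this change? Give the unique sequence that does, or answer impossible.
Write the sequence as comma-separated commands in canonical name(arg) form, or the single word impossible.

arc(right, 4), spin(right)

key: position moved to (5,1) AND the heading swung to S — translation plus rotation needed
from: (1, -3) facing N
t=1 arc(right, 4) ⇒ (5, 1) facing E
t=2 spin(right) ⇒ (5, 1) facing S
uniquely the one of 16 2-step routes that fits.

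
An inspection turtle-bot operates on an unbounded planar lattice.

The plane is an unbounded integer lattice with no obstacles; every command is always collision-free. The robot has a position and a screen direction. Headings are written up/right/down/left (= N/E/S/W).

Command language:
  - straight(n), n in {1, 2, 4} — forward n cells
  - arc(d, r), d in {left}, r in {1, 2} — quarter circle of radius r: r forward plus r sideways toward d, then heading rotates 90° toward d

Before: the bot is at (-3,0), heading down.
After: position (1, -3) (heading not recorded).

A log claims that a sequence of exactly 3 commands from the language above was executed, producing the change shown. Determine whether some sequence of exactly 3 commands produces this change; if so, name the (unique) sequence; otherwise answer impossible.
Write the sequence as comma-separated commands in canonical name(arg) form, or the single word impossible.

key: running straight(2) before straight(1) would end elsewhere — order is forced
start: at (-3,0), heading down
step 1 (straight(1)): at (-3,-1), heading down
step 2 (arc(left, 2)): at (-1,-3), heading right
step 3 (straight(2)): at (1,-3), heading right
all 125 alternatives checked — unique.

straight(1), arc(left, 2), straight(2)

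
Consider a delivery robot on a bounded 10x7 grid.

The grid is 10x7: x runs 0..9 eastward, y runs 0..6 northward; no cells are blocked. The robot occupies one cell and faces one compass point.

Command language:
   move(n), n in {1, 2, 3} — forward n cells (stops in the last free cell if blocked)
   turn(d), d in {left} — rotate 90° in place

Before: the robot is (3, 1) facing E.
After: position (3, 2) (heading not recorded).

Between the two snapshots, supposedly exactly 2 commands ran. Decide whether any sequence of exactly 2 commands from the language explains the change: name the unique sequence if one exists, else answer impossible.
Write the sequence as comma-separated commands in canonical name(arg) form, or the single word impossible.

key: running move(1) before turn(left) would end elsewhere — order is forced
t0: (3, 1) facing E
[1] after turn(left): (3, 1) facing N
[2] after move(1): (3, 2) facing N
no rival 2-sequence matches.

turn(left), move(1)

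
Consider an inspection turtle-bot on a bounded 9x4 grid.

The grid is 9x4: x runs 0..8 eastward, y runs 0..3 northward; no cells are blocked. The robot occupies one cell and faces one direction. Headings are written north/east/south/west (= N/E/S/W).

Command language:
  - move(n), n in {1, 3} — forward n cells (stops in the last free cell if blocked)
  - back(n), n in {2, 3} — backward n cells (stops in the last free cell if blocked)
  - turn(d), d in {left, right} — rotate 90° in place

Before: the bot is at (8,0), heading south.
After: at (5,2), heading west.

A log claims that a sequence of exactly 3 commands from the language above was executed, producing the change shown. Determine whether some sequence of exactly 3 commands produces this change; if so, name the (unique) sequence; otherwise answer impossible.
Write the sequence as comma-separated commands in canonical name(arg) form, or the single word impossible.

key: order matters: swapping back(2) and move(3) lands elsewhere
begin: at (8,0), heading south
1. back(2) → at (8,2), heading south
2. turn(right) → at (8,2), heading west
3. move(3) → at (5,2), heading west
no rival 3-sequence matches.

back(2), turn(right), move(3)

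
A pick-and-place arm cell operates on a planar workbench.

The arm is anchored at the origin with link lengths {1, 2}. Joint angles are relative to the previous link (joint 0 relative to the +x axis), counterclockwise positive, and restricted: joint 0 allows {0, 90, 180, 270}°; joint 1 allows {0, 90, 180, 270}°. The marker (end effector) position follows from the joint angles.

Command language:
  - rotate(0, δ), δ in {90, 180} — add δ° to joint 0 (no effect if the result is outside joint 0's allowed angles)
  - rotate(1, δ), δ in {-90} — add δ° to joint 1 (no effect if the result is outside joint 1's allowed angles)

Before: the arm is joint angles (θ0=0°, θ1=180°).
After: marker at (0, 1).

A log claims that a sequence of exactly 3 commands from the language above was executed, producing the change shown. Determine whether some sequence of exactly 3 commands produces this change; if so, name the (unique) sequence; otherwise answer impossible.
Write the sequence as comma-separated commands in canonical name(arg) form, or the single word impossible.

initial: joint angles (θ0=0°, θ1=180°)
1. rotate(0, 90) → joint angles (θ0=90°, θ1=180°)
2. rotate(0, 90) → joint angles (θ0=180°, θ1=180°)
3. rotate(0, 90) → joint angles (θ0=270°, θ1=180°)
all 27 alternatives checked — unique.

rotate(0, 90), rotate(0, 90), rotate(0, 90)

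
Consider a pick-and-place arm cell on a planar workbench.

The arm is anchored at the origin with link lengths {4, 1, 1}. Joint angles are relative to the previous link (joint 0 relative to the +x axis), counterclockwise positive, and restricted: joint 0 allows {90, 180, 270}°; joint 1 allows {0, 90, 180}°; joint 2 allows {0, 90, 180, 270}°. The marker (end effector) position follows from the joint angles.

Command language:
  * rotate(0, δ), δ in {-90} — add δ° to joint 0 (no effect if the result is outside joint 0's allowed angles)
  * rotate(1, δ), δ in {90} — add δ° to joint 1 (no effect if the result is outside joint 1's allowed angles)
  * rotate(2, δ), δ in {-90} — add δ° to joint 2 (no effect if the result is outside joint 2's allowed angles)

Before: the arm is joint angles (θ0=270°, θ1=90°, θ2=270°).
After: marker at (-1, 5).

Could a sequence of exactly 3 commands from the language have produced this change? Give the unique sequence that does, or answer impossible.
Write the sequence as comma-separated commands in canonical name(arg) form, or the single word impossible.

from: joint angles (θ0=270°, θ1=90°, θ2=270°)
t=1 rotate(0, -90) ⇒ joint angles (θ0=180°, θ1=90°, θ2=270°)
t=2 rotate(0, -90) ⇒ joint angles (θ0=90°, θ1=90°, θ2=270°)
t=3 rotate(0, -90) ⇒ joint angles (θ0=90°, θ1=90°, θ2=270°)
uniquely the one of 27 3-step routes that fits.

rotate(0, -90), rotate(0, -90), rotate(0, -90)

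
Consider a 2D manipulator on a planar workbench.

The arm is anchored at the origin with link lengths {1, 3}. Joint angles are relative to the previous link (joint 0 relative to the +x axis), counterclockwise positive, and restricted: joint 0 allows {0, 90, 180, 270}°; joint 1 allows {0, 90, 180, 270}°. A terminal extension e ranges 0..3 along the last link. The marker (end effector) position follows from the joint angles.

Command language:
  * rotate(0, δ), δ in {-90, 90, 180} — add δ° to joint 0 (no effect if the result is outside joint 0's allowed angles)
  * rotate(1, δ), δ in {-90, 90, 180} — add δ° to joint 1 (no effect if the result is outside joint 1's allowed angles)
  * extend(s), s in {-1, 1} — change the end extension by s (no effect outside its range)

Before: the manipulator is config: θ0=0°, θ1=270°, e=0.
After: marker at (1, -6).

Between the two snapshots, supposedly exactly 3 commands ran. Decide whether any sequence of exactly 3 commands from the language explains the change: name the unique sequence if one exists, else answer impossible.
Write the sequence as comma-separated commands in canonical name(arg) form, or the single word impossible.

start: config: θ0=0°, θ1=270°, e=0
t=1 extend(1) ⇒ config: θ0=0°, θ1=270°, e=1
t=2 extend(1) ⇒ config: θ0=0°, θ1=270°, e=2
t=3 extend(1) ⇒ config: θ0=0°, θ1=270°, e=3
uniquely the one of 512 3-step routes that fits.

extend(1), extend(1), extend(1)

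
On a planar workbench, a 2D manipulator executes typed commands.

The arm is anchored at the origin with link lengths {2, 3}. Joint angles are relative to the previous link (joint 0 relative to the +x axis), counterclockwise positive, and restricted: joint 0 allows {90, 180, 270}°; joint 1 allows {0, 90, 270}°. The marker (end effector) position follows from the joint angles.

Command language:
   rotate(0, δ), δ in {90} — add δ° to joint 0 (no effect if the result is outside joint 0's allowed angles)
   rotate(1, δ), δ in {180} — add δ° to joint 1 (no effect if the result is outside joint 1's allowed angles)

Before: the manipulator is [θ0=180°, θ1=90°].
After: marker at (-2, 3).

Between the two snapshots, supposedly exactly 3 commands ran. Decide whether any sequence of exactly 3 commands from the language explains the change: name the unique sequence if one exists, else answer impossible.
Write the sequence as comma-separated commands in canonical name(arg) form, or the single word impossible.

initial: [θ0=180°, θ1=90°]
t=1 rotate(1, 180) ⇒ [θ0=180°, θ1=270°]
t=2 rotate(1, 180) ⇒ [θ0=180°, θ1=90°]
t=3 rotate(1, 180) ⇒ [θ0=180°, θ1=270°]
no other 3-command option fits: unique.

rotate(1, 180), rotate(1, 180), rotate(1, 180)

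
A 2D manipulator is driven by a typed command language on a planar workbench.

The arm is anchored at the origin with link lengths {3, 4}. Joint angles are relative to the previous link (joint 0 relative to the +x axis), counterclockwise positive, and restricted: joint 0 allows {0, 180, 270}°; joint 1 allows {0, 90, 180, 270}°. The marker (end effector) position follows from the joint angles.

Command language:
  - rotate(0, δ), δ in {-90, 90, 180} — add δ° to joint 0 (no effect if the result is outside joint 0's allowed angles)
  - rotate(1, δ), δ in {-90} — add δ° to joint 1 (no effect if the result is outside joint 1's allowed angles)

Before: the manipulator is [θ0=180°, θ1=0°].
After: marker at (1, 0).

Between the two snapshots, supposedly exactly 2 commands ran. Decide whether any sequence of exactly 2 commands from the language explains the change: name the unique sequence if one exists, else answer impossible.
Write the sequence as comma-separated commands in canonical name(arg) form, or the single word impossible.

rotate(1, -90), rotate(1, -90)

begin: [θ0=180°, θ1=0°]
[1] after rotate(1, -90): [θ0=180°, θ1=270°]
[2] after rotate(1, -90): [θ0=180°, θ1=180°]
all 16 alternatives checked — unique.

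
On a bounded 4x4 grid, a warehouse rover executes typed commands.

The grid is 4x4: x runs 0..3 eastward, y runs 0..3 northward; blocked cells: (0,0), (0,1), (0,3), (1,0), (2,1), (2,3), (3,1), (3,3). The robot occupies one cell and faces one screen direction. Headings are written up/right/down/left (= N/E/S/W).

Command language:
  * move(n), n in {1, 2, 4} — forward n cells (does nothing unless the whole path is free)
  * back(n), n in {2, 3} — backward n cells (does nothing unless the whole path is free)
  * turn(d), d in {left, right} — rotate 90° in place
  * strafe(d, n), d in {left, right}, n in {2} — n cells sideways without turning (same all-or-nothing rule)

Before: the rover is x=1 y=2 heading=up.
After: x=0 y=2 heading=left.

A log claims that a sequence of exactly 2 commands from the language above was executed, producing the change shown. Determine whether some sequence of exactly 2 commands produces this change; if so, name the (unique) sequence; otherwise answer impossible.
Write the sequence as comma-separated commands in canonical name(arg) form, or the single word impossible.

key: order matters: swapping turn(left) and move(1) lands elsewhere
initial: x=1 y=2 heading=up
[1] after turn(left): x=1 y=2 heading=left
[2] after move(1): x=0 y=2 heading=left
uniquely the one of 81 2-step routes that fits.

turn(left), move(1)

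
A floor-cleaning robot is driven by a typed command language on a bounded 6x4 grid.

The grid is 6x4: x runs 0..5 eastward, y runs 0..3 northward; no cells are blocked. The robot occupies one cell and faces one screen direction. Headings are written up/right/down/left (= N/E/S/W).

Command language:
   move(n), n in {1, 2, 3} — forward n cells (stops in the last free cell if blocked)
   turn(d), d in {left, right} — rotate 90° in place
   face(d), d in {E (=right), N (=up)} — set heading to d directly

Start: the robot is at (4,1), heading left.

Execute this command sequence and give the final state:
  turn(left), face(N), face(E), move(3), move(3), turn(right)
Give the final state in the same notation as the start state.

at (5,1), heading down

t0: at (4,1), heading left
t=1 turn(left) ⇒ at (4,1), heading down
t=2 face(N) ⇒ at (4,1), heading up
t=3 face(E) ⇒ at (4,1), heading right
t=4 move(3) ⇒ at (5,1), heading right
t=5 move(3) ⇒ at (5,1), heading right
t=6 turn(right) ⇒ at (5,1), heading down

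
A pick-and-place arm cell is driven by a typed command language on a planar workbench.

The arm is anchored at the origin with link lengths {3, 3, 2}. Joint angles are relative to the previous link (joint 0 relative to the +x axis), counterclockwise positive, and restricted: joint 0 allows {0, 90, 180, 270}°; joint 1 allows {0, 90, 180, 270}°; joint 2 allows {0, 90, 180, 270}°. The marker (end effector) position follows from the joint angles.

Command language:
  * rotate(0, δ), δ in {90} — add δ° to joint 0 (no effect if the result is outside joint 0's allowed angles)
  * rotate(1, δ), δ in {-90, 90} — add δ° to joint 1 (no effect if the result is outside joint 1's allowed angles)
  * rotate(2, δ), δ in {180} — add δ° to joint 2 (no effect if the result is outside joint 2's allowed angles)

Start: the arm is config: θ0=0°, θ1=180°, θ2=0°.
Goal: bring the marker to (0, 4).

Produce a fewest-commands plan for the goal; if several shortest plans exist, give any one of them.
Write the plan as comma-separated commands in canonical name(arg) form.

initial: config: θ0=0°, θ1=180°, θ2=0°
1. rotate(1, -90) → config: θ0=0°, θ1=90°, θ2=0°
2. rotate(1, -90) → config: θ0=0°, θ1=0°, θ2=0°
3. rotate(0, 90) → config: θ0=90°, θ1=0°, θ2=0°
4. rotate(2, 180) → config: θ0=90°, θ1=0°, θ2=180°
no 3-step plan works, so 4 is optimal.

rotate(1, -90), rotate(1, -90), rotate(0, 90), rotate(2, 180)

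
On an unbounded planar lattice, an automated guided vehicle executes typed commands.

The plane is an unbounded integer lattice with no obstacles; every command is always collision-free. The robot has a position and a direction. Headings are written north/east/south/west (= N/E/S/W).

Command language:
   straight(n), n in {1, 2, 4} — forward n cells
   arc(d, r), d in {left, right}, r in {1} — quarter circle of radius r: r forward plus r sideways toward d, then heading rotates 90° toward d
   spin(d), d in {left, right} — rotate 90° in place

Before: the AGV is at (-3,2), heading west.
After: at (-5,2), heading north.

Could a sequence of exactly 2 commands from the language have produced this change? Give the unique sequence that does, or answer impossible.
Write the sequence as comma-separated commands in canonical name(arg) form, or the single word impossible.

key: cell and facing (now N) both changed — the 2 commands mix motion and turning
begin: at (-3,2), heading west
[1] after straight(2): at (-5,2), heading west
[2] after spin(right): at (-5,2), heading north
uniquely the one of 49 2-step routes that fits.

straight(2), spin(right)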